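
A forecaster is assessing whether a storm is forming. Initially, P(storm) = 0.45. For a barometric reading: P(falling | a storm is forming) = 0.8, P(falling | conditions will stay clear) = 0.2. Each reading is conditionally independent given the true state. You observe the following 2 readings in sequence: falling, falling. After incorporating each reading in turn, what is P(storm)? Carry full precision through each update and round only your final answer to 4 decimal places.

Each posterior becomes the prior for the next update.
After 'falling': P(storm) = 0.8·0.4500 / (0.8·0.4500 + 0.2·0.5500) ≈ 0.7660
After 'falling': P(storm) = 0.8·0.7660 / (0.8·0.7660 + 0.2·0.2340) ≈ 0.9290

0.9290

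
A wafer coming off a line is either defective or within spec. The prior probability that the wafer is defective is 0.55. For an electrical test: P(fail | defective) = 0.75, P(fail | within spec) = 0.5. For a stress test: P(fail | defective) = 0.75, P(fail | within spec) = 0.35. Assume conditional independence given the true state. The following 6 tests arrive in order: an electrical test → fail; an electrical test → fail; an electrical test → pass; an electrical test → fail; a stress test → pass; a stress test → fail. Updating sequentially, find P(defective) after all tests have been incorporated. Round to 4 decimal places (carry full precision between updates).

0.6296

After an electrical test='fail': P(defective) = 0.75·0.5500 / (0.75·0.5500 + 0.5·0.4500) ≈ 0.6471
After an electrical test='fail': P(defective) = 0.75·0.6471 / (0.75·0.6471 + 0.5·0.3529) ≈ 0.7333
After an electrical test='pass': P(defective) = 0.25·0.7333 / (0.25·0.7333 + 0.5·0.2667) ≈ 0.5789
After an electrical test='fail': P(defective) = 0.75·0.5789 / (0.75·0.5789 + 0.5·0.4211) ≈ 0.6735
After a stress test='pass': P(defective) = 0.25·0.6735 / (0.25·0.6735 + 0.65·0.3265) ≈ 0.4424
After a stress test='fail': P(defective) = 0.75·0.4424 / (0.75·0.4424 + 0.35·0.5576) ≈ 0.6296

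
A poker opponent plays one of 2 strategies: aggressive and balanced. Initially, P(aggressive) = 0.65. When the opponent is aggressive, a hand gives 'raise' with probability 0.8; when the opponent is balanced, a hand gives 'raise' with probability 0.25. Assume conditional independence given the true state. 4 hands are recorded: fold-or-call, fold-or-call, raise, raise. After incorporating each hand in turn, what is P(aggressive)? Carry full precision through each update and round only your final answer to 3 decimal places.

0.575

After 'fold-or-call': P(aggressive) = 0.2·0.6500 / (0.2·0.6500 + 0.75·0.3500) ≈ 0.3312
After 'fold-or-call': P(aggressive) = 0.2·0.3312 / (0.2·0.3312 + 0.75·0.6688) ≈ 0.1167
After 'raise': P(aggressive) = 0.8·0.1167 / (0.8·0.1167 + 0.25·0.8833) ≈ 0.2971
After 'raise': P(aggressive) = 0.8·0.2971 / (0.8·0.2971 + 0.25·0.7029) ≈ 0.5749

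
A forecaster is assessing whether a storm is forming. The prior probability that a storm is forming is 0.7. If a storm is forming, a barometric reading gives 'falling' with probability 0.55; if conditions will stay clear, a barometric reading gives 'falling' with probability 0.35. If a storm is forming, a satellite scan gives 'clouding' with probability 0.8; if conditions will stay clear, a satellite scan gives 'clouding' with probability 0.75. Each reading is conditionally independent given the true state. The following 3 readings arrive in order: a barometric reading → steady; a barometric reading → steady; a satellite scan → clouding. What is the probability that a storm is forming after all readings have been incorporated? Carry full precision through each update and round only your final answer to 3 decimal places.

Apply Bayes' rule sequentially, carrying P(storm) forward.
After a barometric reading='steady': P(storm) = 0.45·0.7000 / (0.45·0.7000 + 0.65·0.3000) ≈ 0.6176
After a barometric reading='steady': P(storm) = 0.45·0.6176 / (0.45·0.6176 + 0.65·0.3824) ≈ 0.5279
After a satellite scan='clouding': P(storm) = 0.8·0.5279 / (0.8·0.5279 + 0.75·0.4721) ≈ 0.5440

0.544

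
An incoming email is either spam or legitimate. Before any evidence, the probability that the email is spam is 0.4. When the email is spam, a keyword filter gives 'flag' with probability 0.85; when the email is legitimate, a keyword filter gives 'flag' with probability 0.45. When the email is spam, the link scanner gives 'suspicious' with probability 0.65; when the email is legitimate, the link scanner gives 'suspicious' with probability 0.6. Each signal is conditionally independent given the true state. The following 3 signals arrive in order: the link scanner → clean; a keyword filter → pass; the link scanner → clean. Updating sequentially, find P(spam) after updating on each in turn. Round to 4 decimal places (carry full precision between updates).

0.1222

After the link scanner='clean': P(spam) = 0.35·0.4000 / (0.35·0.4000 + 0.4·0.6000) ≈ 0.3684
After a keyword filter='pass': P(spam) = 0.15·0.3684 / (0.15·0.3684 + 0.55·0.6316) ≈ 0.1373
After the link scanner='clean': P(spam) = 0.35·0.1373 / (0.35·0.1373 + 0.4·0.8627) ≈ 0.1222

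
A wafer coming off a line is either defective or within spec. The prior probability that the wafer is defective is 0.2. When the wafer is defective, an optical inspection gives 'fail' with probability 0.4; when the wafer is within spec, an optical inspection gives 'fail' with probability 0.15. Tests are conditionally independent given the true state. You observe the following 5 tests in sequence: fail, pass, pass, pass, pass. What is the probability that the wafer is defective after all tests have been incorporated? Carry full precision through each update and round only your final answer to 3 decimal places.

0.142

After 'fail': P(defective) = 0.4·0.2000 / (0.4·0.2000 + 0.15·0.8000) ≈ 0.4000
After 'pass': P(defective) = 0.6·0.4000 / (0.6·0.4000 + 0.85·0.6000) ≈ 0.3200
After 'pass': P(defective) = 0.6·0.3200 / (0.6·0.3200 + 0.85·0.6800) ≈ 0.2494
After 'pass': P(defective) = 0.6·0.2494 / (0.6·0.2494 + 0.85·0.7506) ≈ 0.1899
After 'pass': P(defective) = 0.6·0.1899 / (0.6·0.1899 + 0.85·0.8101) ≈ 0.1420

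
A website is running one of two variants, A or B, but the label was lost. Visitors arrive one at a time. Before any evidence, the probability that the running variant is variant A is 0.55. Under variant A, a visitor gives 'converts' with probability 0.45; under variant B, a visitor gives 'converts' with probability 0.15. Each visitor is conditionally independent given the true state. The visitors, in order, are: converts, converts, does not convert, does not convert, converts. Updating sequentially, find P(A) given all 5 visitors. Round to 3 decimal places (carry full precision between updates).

After 'converts': P(A) = 0.45·0.5500 / (0.45·0.5500 + 0.15·0.4500) ≈ 0.7857
After 'converts': P(A) = 0.45·0.7857 / (0.45·0.7857 + 0.15·0.2143) ≈ 0.9167
After 'does not convert': P(A) = 0.55·0.9167 / (0.55·0.9167 + 0.85·0.0833) ≈ 0.8768
After 'does not convert': P(A) = 0.55·0.8768 / (0.55·0.8768 + 0.85·0.1232) ≈ 0.8216
After 'converts': P(A) = 0.45·0.8216 / (0.45·0.8216 + 0.15·0.1784) ≈ 0.9325

0.933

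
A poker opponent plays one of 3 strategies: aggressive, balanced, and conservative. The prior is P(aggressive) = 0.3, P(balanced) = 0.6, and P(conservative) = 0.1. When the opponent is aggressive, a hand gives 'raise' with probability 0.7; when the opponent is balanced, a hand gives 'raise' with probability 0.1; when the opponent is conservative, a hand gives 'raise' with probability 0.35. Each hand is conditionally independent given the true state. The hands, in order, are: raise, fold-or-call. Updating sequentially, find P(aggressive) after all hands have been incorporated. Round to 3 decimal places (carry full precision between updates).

0.451

Each posterior becomes the prior for the next update.
After 'raise': normaliser = 0.7·0.3000 + 0.1·0.6000 + 0.35·0.1000; P(aggressive) ≈ 0.6885, P(balanced) ≈ 0.1967, P(conservative) ≈ 0.1148
After 'fold-or-call': normaliser = 0.3·0.6885 + 0.9·0.1967 + 0.65·0.1148; P(aggressive) ≈ 0.4508, P(balanced) ≈ 0.3864, P(conservative) ≈ 0.1628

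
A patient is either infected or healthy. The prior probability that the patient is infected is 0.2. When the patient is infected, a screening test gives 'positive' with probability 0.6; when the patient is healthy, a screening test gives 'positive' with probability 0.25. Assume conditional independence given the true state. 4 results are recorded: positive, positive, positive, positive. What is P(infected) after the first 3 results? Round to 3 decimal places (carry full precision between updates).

0.776

After 'positive': P(infected) = 0.6·0.2000 / (0.6·0.2000 + 0.25·0.8000) ≈ 0.3750
After 'positive': P(infected) = 0.6·0.3750 / (0.6·0.3750 + 0.25·0.6250) ≈ 0.5902
After 'positive': P(infected) = 0.6·0.5902 / (0.6·0.5902 + 0.25·0.4098) ≈ 0.7756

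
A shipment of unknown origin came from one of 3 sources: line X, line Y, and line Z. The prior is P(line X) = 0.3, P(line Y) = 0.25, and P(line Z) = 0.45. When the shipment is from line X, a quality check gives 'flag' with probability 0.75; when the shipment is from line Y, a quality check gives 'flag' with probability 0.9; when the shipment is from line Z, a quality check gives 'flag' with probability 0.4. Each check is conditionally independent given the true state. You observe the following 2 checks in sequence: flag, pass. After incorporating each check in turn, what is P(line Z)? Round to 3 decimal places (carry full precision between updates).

After 'flag': normaliser = 0.75·0.3000 + 0.9·0.2500 + 0.4·0.4500; P(line X) ≈ 0.3571, P(line Y) ≈ 0.3571, P(line Z) ≈ 0.2857
After 'pass': normaliser = 0.25·0.3571 + 0.1·0.3571 + 0.6·0.2857; P(line X) ≈ 0.3012, P(line Y) ≈ 0.1205, P(line Z) ≈ 0.5783

0.578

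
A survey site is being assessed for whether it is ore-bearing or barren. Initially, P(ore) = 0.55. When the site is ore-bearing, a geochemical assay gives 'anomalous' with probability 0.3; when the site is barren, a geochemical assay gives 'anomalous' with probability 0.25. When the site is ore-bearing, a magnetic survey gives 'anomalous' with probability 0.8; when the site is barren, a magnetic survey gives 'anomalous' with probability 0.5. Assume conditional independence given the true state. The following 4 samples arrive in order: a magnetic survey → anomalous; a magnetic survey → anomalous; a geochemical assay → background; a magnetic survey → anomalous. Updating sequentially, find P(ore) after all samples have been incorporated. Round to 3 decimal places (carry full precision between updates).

After a magnetic survey='anomalous': P(ore) = 0.8·0.5500 / (0.8·0.5500 + 0.5·0.4500) ≈ 0.6617
After a magnetic survey='anomalous': P(ore) = 0.8·0.6617 / (0.8·0.6617 + 0.5·0.3383) ≈ 0.7578
After a geochemical assay='background': P(ore) = 0.7·0.7578 / (0.7·0.7578 + 0.75·0.2422) ≈ 0.7449
After a magnetic survey='anomalous': P(ore) = 0.8·0.7449 / (0.8·0.7449 + 0.5·0.2551) ≈ 0.8237

0.824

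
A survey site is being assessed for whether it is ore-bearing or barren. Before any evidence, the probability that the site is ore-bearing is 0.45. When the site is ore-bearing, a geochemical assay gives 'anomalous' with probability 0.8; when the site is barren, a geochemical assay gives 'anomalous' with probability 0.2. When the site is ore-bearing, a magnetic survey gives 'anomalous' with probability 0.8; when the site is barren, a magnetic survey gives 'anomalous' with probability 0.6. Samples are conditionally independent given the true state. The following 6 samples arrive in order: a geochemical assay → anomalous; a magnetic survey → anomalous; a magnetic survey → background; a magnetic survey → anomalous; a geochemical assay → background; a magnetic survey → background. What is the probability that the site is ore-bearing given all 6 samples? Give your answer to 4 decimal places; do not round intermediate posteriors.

0.2667

After a geochemical assay='anomalous': P(ore) = 0.8·0.4500 / (0.8·0.4500 + 0.2·0.5500) ≈ 0.7660
After a magnetic survey='anomalous': P(ore) = 0.8·0.7660 / (0.8·0.7660 + 0.6·0.2340) ≈ 0.8136
After a magnetic survey='background': P(ore) = 0.2·0.8136 / (0.2·0.8136 + 0.4·0.1864) ≈ 0.6857
After a magnetic survey='anomalous': P(ore) = 0.8·0.6857 / (0.8·0.6857 + 0.6·0.3143) ≈ 0.7442
After a geochemical assay='background': P(ore) = 0.2·0.7442 / (0.2·0.7442 + 0.8·0.2558) ≈ 0.4211
After a magnetic survey='background': P(ore) = 0.2·0.4211 / (0.2·0.4211 + 0.4·0.5789) ≈ 0.2667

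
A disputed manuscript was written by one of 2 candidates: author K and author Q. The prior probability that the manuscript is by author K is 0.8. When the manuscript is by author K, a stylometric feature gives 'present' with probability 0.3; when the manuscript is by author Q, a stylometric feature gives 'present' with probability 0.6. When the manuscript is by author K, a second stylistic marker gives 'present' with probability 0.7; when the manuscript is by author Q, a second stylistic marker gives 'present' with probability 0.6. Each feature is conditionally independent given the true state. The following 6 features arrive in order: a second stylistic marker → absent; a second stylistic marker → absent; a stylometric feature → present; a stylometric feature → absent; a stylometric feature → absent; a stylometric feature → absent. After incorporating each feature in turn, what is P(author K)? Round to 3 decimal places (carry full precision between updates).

After a second stylistic marker='absent': P(author K) = 0.3·0.8000 / (0.3·0.8000 + 0.4·0.2000) ≈ 0.7500
After a second stylistic marker='absent': P(author K) = 0.3·0.7500 / (0.3·0.7500 + 0.4·0.2500) ≈ 0.6923
After a stylometric feature='present': P(author K) = 0.3·0.6923 / (0.3·0.6923 + 0.6·0.3077) ≈ 0.5294
After a stylometric feature='absent': P(author K) = 0.7·0.5294 / (0.7·0.5294 + 0.4·0.4706) ≈ 0.6632
After a stylometric feature='absent': P(author K) = 0.7·0.6632 / (0.7·0.6632 + 0.4·0.3368) ≈ 0.7750
After a stylometric feature='absent': P(author K) = 0.7·0.7750 / (0.7·0.7750 + 0.4·0.2250) ≈ 0.8577

0.858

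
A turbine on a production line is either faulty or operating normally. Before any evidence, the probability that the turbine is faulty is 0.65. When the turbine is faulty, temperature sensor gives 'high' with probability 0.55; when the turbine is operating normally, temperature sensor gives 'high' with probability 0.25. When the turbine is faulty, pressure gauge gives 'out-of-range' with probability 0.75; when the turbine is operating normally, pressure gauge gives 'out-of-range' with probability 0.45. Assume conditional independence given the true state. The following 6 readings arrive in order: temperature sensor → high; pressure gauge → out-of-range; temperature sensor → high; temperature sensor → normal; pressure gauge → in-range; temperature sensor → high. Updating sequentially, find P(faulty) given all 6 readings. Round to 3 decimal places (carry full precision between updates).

After temperature sensor='high': P(faulty) = 0.55·0.6500 / (0.55·0.6500 + 0.25·0.3500) ≈ 0.8034
After pressure gauge='out-of-range': P(faulty) = 0.75·0.8034 / (0.75·0.8034 + 0.45·0.1966) ≈ 0.8720
After temperature sensor='high': P(faulty) = 0.55·0.8720 / (0.55·0.8720 + 0.25·0.1280) ≈ 0.9374
After temperature sensor='normal': P(faulty) = 0.45·0.9374 / (0.45·0.9374 + 0.75·0.0626) ≈ 0.8999
After pressure gauge='in-range': P(faulty) = 0.25·0.8999 / (0.25·0.8999 + 0.55·0.1001) ≈ 0.8034
After temperature sensor='high': P(faulty) = 0.55·0.8034 / (0.55·0.8034 + 0.25·0.1966) ≈ 0.8999

0.900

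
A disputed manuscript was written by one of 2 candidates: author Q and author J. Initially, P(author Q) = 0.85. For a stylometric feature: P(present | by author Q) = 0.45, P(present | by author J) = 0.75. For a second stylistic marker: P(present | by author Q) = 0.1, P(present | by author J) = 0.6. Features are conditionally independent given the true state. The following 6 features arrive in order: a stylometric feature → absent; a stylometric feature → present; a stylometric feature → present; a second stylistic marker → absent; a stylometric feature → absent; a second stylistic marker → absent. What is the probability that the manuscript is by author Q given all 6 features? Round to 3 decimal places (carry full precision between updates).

0.980

After a stylometric feature='absent': P(author Q) = 0.55·0.8500 / (0.55·0.8500 + 0.25·0.1500) ≈ 0.9257
After a stylometric feature='present': P(author Q) = 0.45·0.9257 / (0.45·0.9257 + 0.75·0.0743) ≈ 0.8821
After a stylometric feature='present': P(author Q) = 0.45·0.8821 / (0.45·0.8821 + 0.75·0.1179) ≈ 0.8178
After a second stylistic marker='absent': P(author Q) = 0.9·0.8178 / (0.9·0.8178 + 0.4·0.1822) ≈ 0.9099
After a stylometric feature='absent': P(author Q) = 0.55·0.9099 / (0.55·0.9099 + 0.25·0.0901) ≈ 0.9569
After a second stylistic marker='absent': P(author Q) = 0.9·0.9569 / (0.9·0.9569 + 0.4·0.0431) ≈ 0.9804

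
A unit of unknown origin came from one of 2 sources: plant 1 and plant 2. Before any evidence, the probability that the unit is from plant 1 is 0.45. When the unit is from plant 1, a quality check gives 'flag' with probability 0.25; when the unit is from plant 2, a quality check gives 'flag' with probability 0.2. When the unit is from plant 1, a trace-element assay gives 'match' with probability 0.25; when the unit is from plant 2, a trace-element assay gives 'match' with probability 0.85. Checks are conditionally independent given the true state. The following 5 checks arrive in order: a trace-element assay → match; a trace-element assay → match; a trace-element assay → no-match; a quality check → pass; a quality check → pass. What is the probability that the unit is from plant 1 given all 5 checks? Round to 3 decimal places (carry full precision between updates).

0.237

After a trace-element assay='match': P(plant 1) = 0.25·0.4500 / (0.25·0.4500 + 0.85·0.5500) ≈ 0.1940
After a trace-element assay='match': P(plant 1) = 0.25·0.1940 / (0.25·0.1940 + 0.85·0.8060) ≈ 0.0661
After a trace-element assay='no-match': P(plant 1) = 0.75·0.0661 / (0.75·0.0661 + 0.15·0.9339) ≈ 0.2614
After a quality check='pass': P(plant 1) = 0.75·0.2614 / (0.75·0.2614 + 0.8·0.7386) ≈ 0.2491
After a quality check='pass': P(plant 1) = 0.75·0.2491 / (0.75·0.2491 + 0.8·0.7509) ≈ 0.2372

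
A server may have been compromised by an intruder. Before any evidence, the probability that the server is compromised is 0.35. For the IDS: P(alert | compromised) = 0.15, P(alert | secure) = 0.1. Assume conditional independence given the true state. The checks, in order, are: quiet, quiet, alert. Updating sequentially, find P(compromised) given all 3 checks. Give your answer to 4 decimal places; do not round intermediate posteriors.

After 'quiet': P(compromised) = 0.85·0.3500 / (0.85·0.3500 + 0.9·0.6500) ≈ 0.3371
After 'quiet': P(compromised) = 0.85·0.3371 / (0.85·0.3371 + 0.9·0.6629) ≈ 0.3245
After 'alert': P(compromised) = 0.15·0.3245 / (0.15·0.3245 + 0.1·0.6755) ≈ 0.4188

0.4188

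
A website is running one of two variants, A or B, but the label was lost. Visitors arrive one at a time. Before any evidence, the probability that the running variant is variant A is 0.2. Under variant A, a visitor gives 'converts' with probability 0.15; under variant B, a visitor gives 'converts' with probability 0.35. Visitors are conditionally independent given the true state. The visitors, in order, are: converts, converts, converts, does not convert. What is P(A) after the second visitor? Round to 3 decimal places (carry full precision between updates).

After 'converts': P(A) = 0.15·0.2000 / (0.15·0.2000 + 0.35·0.8000) ≈ 0.0968
After 'converts': P(A) = 0.15·0.0968 / (0.15·0.0968 + 0.35·0.9032) ≈ 0.0439

0.044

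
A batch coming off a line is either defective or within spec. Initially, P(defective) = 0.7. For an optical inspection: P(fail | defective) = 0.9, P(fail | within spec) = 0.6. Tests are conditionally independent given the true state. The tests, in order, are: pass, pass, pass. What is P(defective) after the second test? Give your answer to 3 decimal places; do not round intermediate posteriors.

0.127

After 'pass': P(defective) = 0.1·0.7000 / (0.1·0.7000 + 0.4·0.3000) ≈ 0.3684
After 'pass': P(defective) = 0.1·0.3684 / (0.1·0.3684 + 0.4·0.6316) ≈ 0.1273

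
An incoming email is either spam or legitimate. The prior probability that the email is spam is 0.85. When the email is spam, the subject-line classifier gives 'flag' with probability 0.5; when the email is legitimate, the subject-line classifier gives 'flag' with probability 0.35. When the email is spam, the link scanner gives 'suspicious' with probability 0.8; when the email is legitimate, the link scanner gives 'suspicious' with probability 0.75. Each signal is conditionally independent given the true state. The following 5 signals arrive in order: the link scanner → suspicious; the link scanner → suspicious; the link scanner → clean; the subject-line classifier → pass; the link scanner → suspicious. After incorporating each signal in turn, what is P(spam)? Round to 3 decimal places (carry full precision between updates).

0.809

Apply Bayes' rule sequentially, carrying P(spam) forward.
After the link scanner='suspicious': P(spam) = 0.8·0.8500 / (0.8·0.8500 + 0.75·0.1500) ≈ 0.8580
After the link scanner='suspicious': P(spam) = 0.8·0.8580 / (0.8·0.8580 + 0.75·0.1420) ≈ 0.8657
After the link scanner='clean': P(spam) = 0.2·0.8657 / (0.2·0.8657 + 0.25·0.1343) ≈ 0.8376
After the subject-line classifier='pass': P(spam) = 0.5·0.8376 / (0.5·0.8376 + 0.65·0.1624) ≈ 0.7987
After the link scanner='suspicious': P(spam) = 0.8·0.7987 / (0.8·0.7987 + 0.75·0.2013) ≈ 0.8089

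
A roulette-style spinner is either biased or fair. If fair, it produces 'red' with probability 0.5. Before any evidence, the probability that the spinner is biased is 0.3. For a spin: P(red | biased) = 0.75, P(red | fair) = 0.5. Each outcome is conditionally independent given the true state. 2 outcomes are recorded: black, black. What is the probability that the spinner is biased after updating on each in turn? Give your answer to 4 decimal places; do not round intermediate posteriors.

0.0968

After 'black': P(biased) = 0.25·0.3000 / (0.25·0.3000 + 0.5·0.7000) ≈ 0.1765
After 'black': P(biased) = 0.25·0.1765 / (0.25·0.1765 + 0.5·0.8235) ≈ 0.0968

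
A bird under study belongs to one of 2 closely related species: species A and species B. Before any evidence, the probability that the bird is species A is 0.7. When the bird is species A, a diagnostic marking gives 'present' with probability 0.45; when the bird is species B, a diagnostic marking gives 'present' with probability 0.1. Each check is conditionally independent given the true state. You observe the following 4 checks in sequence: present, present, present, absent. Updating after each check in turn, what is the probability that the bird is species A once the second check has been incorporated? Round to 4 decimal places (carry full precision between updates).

After 'present': P(species A) = 0.45·0.7000 / (0.45·0.7000 + 0.1·0.3000) ≈ 0.9130
After 'present': P(species A) = 0.45·0.9130 / (0.45·0.9130 + 0.1·0.0870) ≈ 0.9793

0.9793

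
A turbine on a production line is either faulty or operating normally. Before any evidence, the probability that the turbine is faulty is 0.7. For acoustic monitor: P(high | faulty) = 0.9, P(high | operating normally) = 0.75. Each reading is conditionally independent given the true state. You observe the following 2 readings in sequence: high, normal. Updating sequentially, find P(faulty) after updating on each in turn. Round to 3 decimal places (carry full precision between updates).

0.528

After 'high': P(faulty) = 0.9·0.7000 / (0.9·0.7000 + 0.75·0.3000) ≈ 0.7368
After 'normal': P(faulty) = 0.1·0.7368 / (0.1·0.7368 + 0.25·0.2632) ≈ 0.5283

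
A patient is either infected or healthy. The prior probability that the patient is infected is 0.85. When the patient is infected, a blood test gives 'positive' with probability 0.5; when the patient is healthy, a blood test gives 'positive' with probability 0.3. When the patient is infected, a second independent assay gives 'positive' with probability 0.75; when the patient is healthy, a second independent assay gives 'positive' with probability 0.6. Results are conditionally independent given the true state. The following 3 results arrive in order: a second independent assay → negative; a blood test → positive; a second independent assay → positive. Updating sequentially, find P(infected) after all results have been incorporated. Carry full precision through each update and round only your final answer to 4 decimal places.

0.8806

Each posterior becomes the prior for the next update.
After a second independent assay='negative': P(infected) = 0.25·0.8500 / (0.25·0.8500 + 0.4·0.1500) ≈ 0.7798
After a blood test='positive': P(infected) = 0.5·0.7798 / (0.5·0.7798 + 0.3·0.2202) ≈ 0.8551
After a second independent assay='positive': P(infected) = 0.75·0.8551 / (0.75·0.8551 + 0.6·0.1449) ≈ 0.8806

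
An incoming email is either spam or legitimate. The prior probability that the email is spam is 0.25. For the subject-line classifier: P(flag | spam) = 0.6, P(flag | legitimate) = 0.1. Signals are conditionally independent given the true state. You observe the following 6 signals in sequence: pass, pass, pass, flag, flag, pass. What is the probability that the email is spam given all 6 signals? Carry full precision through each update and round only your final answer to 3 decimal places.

0.319

After 'pass': P(spam) = 0.4·0.2500 / (0.4·0.2500 + 0.9·0.7500) ≈ 0.1290
After 'pass': P(spam) = 0.4·0.1290 / (0.4·0.1290 + 0.9·0.8710) ≈ 0.0618
After 'pass': P(spam) = 0.4·0.0618 / (0.4·0.0618 + 0.9·0.9382) ≈ 0.0284
After 'flag': P(spam) = 0.6·0.0284 / (0.6·0.0284 + 0.1·0.9716) ≈ 0.1494
After 'flag': P(spam) = 0.6·0.1494 / (0.6·0.1494 + 0.1·0.8506) ≈ 0.5130
After 'pass': P(spam) = 0.4·0.5130 / (0.4·0.5130 + 0.9·0.4870) ≈ 0.3189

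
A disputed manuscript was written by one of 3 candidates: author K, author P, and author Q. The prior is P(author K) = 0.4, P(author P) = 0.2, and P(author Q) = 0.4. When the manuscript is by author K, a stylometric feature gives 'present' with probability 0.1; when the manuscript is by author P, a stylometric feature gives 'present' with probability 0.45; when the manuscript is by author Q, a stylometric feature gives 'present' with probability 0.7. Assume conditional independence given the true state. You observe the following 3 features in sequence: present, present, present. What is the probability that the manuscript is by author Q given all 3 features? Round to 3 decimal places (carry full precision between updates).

Apply Bayes' rule sequentially, carrying P(author Q) forward.
After 'present': normaliser = 0.1·0.4000 + 0.45·0.2000 + 0.7·0.4000; P(author K) ≈ 0.0976, P(author P) ≈ 0.2195, P(author Q) ≈ 0.6829
After 'present': normaliser = 0.1·0.0976 + 0.45·0.2195 + 0.7·0.6829; P(author K) ≈ 0.0166, P(author P) ≈ 0.1684, P(author Q) ≈ 0.8150
After 'present': normaliser = 0.1·0.0166 + 0.45·0.1684 + 0.7·0.8150; P(author K) ≈ 0.0026, P(author P) ≈ 0.1170, P(author Q) ≈ 0.8805

0.880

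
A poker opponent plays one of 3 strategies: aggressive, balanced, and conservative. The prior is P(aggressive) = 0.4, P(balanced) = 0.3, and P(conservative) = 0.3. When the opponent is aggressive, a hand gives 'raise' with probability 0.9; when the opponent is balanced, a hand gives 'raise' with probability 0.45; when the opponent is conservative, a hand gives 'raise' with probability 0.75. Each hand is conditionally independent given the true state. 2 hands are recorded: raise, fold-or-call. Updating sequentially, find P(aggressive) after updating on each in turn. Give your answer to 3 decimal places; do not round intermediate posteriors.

0.216

Apply Bayes' rule sequentially, carrying P(aggressive) forward.
After 'raise': normaliser = 0.9·0.4000 + 0.45·0.3000 + 0.75·0.3000; P(aggressive) ≈ 0.5000, P(balanced) ≈ 0.1875, P(conservative) ≈ 0.3125
After 'fold-or-call': normaliser = 0.1·0.5000 + 0.55·0.1875 + 0.25·0.3125; P(aggressive) ≈ 0.2162, P(balanced) ≈ 0.4459, P(conservative) ≈ 0.3378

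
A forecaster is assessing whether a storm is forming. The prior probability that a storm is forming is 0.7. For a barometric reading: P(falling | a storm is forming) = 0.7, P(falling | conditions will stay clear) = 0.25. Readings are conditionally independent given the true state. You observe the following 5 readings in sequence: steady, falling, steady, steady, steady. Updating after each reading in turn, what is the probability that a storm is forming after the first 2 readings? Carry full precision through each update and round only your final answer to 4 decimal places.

After 'steady': P(storm) = 0.3·0.7000 / (0.3·0.7000 + 0.75·0.3000) ≈ 0.4828
After 'falling': P(storm) = 0.7·0.4828 / (0.7·0.4828 + 0.25·0.5172) ≈ 0.7232

0.7232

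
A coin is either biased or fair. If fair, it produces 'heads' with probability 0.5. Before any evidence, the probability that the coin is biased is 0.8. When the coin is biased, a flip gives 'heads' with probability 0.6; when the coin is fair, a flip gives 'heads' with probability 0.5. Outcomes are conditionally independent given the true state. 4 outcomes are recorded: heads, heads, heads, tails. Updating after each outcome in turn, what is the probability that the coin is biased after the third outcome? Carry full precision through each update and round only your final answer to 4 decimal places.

0.8736

Apply Bayes' rule sequentially, carrying P(biased) forward.
After 'heads': P(biased) = 0.6·0.8000 / (0.6·0.8000 + 0.5·0.2000) ≈ 0.8276
After 'heads': P(biased) = 0.6·0.8276 / (0.6·0.8276 + 0.5·0.1724) ≈ 0.8521
After 'heads': P(biased) = 0.6·0.8521 / (0.6·0.8521 + 0.5·0.1479) ≈ 0.8736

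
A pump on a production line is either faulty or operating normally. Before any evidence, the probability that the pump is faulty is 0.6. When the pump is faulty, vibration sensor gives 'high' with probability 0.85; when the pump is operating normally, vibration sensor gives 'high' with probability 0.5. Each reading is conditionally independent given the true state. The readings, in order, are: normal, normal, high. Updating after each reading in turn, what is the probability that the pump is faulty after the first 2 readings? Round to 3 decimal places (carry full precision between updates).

After 'normal': P(faulty) = 0.15·0.6000 / (0.15·0.6000 + 0.5·0.4000) ≈ 0.3103
After 'normal': P(faulty) = 0.15·0.3103 / (0.15·0.3103 + 0.5·0.6897) ≈ 0.1189

0.119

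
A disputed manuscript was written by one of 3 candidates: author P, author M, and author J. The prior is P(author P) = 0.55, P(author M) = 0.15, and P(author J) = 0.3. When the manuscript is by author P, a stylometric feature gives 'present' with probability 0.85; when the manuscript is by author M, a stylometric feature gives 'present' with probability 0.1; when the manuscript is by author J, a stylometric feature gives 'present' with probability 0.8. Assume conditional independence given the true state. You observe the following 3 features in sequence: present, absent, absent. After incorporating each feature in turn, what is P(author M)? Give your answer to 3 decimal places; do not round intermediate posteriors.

After 'present': normaliser = 0.85·0.5500 + 0.1·0.1500 + 0.8·0.3000; P(author P) ≈ 0.6471, P(author M) ≈ 0.0208, P(author J) ≈ 0.3322
After 'absent': normaliser = 0.15·0.6471 + 0.9·0.0208 + 0.2·0.3322; P(author P) ≈ 0.5328, P(author M) ≈ 0.1026, P(author J) ≈ 0.3647
After 'absent': normaliser = 0.15·0.5328 + 0.9·0.1026 + 0.2·0.3647; P(author P) ≈ 0.3260, P(author M) ≈ 0.3765, P(author J) ≈ 0.2975

0.377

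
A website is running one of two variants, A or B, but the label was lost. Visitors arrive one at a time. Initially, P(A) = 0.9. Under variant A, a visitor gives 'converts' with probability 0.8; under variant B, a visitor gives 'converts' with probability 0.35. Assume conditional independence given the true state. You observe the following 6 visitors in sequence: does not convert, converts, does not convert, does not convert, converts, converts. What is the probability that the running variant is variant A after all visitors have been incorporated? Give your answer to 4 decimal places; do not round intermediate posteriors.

0.7579

After 'does not convert': P(A) = 0.2·0.9000 / (0.2·0.9000 + 0.65·0.1000) ≈ 0.7347
After 'converts': P(A) = 0.8·0.7347 / (0.8·0.7347 + 0.35·0.2653) ≈ 0.8636
After 'does not convert': P(A) = 0.2·0.8636 / (0.2·0.8636 + 0.65·0.1364) ≈ 0.6607
After 'does not convert': P(A) = 0.2·0.6607 / (0.2·0.6607 + 0.65·0.3393) ≈ 0.3747
After 'converts': P(A) = 0.8·0.3747 / (0.8·0.3747 + 0.35·0.6253) ≈ 0.5780
After 'converts': P(A) = 0.8·0.5780 / (0.8·0.5780 + 0.35·0.4220) ≈ 0.7579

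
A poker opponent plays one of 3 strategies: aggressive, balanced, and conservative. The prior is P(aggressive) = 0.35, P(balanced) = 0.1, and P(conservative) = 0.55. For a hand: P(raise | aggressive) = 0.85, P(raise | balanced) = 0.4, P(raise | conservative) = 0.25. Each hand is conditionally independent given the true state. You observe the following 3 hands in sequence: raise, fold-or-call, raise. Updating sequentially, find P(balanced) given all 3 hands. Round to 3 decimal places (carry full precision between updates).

0.131

After 'raise': normaliser = 0.85·0.3500 + 0.4·0.1000 + 0.25·0.5500; P(aggressive) ≈ 0.6263, P(balanced) ≈ 0.0842, P(conservative) ≈ 0.2895
After 'fold-or-call': normaliser = 0.15·0.6263 + 0.6·0.0842 + 0.75·0.2895; P(aggressive) ≈ 0.2598, P(balanced) ≈ 0.1397, P(conservative) ≈ 0.6004
After 'raise': normaliser = 0.85·0.2598 + 0.4·0.1397 + 0.25·0.6004; P(aggressive) ≈ 0.5174, P(balanced) ≈ 0.1309, P(conservative) ≈ 0.3517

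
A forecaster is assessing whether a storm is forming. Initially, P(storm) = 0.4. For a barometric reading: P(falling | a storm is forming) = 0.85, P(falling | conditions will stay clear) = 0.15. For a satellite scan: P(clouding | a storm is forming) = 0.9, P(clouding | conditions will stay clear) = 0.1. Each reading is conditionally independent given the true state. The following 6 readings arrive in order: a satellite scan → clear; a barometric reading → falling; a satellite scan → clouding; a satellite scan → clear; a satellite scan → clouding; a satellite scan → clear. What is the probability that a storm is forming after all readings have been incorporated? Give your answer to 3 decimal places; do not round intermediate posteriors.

0.296

Apply Bayes' rule sequentially, carrying P(storm) forward.
After a satellite scan='clear': P(storm) = 0.1·0.4000 / (0.1·0.4000 + 0.9·0.6000) ≈ 0.0690
After a barometric reading='falling': P(storm) = 0.85·0.0690 / (0.85·0.0690 + 0.15·0.9310) ≈ 0.2957
After a satellite scan='clouding': P(storm) = 0.9·0.2957 / (0.9·0.2957 + 0.1·0.7043) ≈ 0.7907
After a satellite scan='clear': P(storm) = 0.1·0.7907 / (0.1·0.7907 + 0.9·0.2093) ≈ 0.2957
After a satellite scan='clouding': P(storm) = 0.9·0.2957 / (0.9·0.2957 + 0.1·0.7043) ≈ 0.7907
After a satellite scan='clear': P(storm) = 0.1·0.7907 / (0.1·0.7907 + 0.9·0.2093) ≈ 0.2957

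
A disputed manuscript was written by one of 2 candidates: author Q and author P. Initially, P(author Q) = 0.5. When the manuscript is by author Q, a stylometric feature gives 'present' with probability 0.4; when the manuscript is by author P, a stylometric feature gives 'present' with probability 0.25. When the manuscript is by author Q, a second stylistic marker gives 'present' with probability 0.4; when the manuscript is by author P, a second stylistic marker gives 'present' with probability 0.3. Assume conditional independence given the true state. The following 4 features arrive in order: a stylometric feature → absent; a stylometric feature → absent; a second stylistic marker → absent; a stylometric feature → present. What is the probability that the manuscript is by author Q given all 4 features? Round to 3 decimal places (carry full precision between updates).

After a stylometric feature='absent': P(author Q) = 0.6·0.5000 / (0.6·0.5000 + 0.75·0.5000) ≈ 0.4444
After a stylometric feature='absent': P(author Q) = 0.6·0.4444 / (0.6·0.4444 + 0.75·0.5556) ≈ 0.3902
After a second stylistic marker='absent': P(author Q) = 0.6·0.3902 / (0.6·0.3902 + 0.7·0.6098) ≈ 0.3542
After a stylometric feature='present': P(author Q) = 0.4·0.3542 / (0.4·0.3542 + 0.25·0.6458) ≈ 0.4674

0.467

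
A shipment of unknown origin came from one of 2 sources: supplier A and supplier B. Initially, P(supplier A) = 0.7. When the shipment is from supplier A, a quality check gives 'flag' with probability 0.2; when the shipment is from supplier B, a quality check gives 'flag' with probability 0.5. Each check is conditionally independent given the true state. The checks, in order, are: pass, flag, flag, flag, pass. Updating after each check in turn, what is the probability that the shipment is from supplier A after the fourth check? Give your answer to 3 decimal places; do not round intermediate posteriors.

After 'pass': P(supplier A) = 0.8·0.7000 / (0.8·0.7000 + 0.5·0.3000) ≈ 0.7887
After 'flag': P(supplier A) = 0.2·0.7887 / (0.2·0.7887 + 0.5·0.2113) ≈ 0.5989
After 'flag': P(supplier A) = 0.2·0.5989 / (0.2·0.5989 + 0.5·0.4011) ≈ 0.3740
After 'flag': P(supplier A) = 0.2·0.3740 / (0.2·0.3740 + 0.5·0.6260) ≈ 0.1929

0.193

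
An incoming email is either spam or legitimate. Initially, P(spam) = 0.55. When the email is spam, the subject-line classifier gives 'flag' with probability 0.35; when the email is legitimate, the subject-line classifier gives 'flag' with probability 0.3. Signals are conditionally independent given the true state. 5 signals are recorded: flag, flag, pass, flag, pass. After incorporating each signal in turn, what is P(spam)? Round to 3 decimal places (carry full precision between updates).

0.626

After 'flag': P(spam) = 0.35·0.5500 / (0.35·0.5500 + 0.3·0.4500) ≈ 0.5878
After 'flag': P(spam) = 0.35·0.5878 / (0.35·0.5878 + 0.3·0.4122) ≈ 0.6246
After 'pass': P(spam) = 0.65·0.6246 / (0.65·0.6246 + 0.7·0.3754) ≈ 0.6070
After 'flag': P(spam) = 0.35·0.6070 / (0.35·0.6070 + 0.3·0.3930) ≈ 0.6431
After 'pass': P(spam) = 0.65·0.6431 / (0.65·0.6431 + 0.7·0.3569) ≈ 0.6260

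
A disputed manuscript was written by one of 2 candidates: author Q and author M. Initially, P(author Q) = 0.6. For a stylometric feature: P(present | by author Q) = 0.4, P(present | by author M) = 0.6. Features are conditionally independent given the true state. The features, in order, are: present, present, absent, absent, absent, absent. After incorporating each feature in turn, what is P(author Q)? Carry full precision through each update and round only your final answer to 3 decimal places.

After 'present': P(author Q) = 0.4·0.6000 / (0.4·0.6000 + 0.6·0.4000) ≈ 0.5000
After 'present': P(author Q) = 0.4·0.5000 / (0.4·0.5000 + 0.6·0.5000) ≈ 0.4000
After 'absent': P(author Q) = 0.6·0.4000 / (0.6·0.4000 + 0.4·0.6000) ≈ 0.5000
After 'absent': P(author Q) = 0.6·0.5000 / (0.6·0.5000 + 0.4·0.5000) ≈ 0.6000
After 'absent': P(author Q) = 0.6·0.6000 / (0.6·0.6000 + 0.4·0.4000) ≈ 0.6923
After 'absent': P(author Q) = 0.6·0.6923 / (0.6·0.6923 + 0.4·0.3077) ≈ 0.7714

0.771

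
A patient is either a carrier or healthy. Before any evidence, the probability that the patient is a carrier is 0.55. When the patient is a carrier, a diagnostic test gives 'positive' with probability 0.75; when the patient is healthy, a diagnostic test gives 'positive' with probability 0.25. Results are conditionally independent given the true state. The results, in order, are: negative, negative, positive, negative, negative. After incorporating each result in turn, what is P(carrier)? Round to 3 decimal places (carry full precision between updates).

After 'negative': P(carrier) = 0.25·0.5500 / (0.25·0.5500 + 0.75·0.4500) ≈ 0.2895
After 'negative': P(carrier) = 0.25·0.2895 / (0.25·0.2895 + 0.75·0.7105) ≈ 0.1196
After 'positive': P(carrier) = 0.75·0.1196 / (0.75·0.1196 + 0.25·0.8804) ≈ 0.2895
After 'negative': P(carrier) = 0.25·0.2895 / (0.25·0.2895 + 0.75·0.7105) ≈ 0.1196
After 'negative': P(carrier) = 0.25·0.1196 / (0.25·0.1196 + 0.75·0.8804) ≈ 0.0433

0.043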